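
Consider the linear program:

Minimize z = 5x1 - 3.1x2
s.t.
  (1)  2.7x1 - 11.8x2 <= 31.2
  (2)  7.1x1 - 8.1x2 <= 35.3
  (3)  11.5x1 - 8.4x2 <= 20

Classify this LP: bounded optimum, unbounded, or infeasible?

unbounded

From the feasible point (-1304/5651, -15240/5651), moving in the direction (-11.8, -2.7) keeps every constraint satisfied while z decreases without bound.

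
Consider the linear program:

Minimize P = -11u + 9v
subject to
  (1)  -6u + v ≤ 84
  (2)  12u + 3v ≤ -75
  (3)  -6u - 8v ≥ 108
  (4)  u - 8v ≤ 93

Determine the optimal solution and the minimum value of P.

Corner points and P = -11u + 9v:
  (-130/9, -8/3) → P = 1214/9
  (-765/47, -642/47) → P = 2637/47
  (-46/13, -141/13) → P = -763/13
  (-107/33, -397/33) → P = -2396/33

The binding constraints are 12u + 3v = -75 and u - 8v = 93.
Solving simultaneously gives u = -107/33, v = -397/33.

u = -107/33, v = -397/33, minimum P = -2396/33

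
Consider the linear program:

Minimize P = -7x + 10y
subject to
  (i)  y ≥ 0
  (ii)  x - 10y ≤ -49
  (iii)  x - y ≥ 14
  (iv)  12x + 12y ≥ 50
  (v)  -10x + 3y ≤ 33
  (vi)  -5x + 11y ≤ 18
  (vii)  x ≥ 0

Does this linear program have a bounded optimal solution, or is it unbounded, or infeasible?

From the feasible point (21, 7), moving in the direction (10, 1) keeps every constraint satisfied while P decreases without bound.

unbounded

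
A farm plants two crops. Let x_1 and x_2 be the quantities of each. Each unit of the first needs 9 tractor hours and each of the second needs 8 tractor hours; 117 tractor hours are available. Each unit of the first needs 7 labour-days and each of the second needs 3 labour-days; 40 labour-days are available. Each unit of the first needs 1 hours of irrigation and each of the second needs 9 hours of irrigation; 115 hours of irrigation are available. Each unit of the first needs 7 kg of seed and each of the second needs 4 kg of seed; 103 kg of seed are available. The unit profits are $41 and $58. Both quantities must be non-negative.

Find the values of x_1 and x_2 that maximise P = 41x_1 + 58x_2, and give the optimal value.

x_1 = 1/4, x_2 = 51/4, maximum P = 2999/4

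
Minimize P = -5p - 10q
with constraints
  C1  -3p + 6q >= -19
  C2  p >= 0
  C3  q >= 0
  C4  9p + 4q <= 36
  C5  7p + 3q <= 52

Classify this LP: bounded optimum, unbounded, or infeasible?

bounded optimum

Vertices and P = -5p - 10q:
  (0, 0) → P = 0
  (0, 9) → P = -90
  (4, 0) → P = -20
The feasible region has finitely many vertices and no improving ray; the minimum is -90 at (0, 9).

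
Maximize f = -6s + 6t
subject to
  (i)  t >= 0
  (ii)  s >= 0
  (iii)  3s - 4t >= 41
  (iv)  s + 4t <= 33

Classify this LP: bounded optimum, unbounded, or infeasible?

Feasible corners and f = -6s + 6t:
  (41/3, 0) → f = -82
  (33, 0) → f = -198
  (37/2, 29/8) → f = -357/4
The feasible region has finitely many vertices and no improving ray; the maximum is -82 at (41/3, 0).

bounded optimum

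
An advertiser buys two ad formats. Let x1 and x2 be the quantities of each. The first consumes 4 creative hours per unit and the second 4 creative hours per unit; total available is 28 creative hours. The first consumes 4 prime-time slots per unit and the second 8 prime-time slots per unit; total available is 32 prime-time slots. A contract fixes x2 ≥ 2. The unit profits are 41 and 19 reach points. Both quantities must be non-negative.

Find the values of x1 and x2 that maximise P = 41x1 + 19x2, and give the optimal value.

The optimum lies where 4x1 + 8x2 = 32 and x2 = 2.
Solving simultaneously gives x1 = 4, x2 = 2.

x1 = 4, x2 = 2, maximum P = 202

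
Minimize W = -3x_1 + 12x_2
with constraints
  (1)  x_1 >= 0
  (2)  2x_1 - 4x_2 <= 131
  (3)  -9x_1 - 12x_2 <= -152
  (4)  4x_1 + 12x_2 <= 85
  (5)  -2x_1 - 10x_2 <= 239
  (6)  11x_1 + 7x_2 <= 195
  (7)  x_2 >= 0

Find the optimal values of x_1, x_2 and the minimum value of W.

x_1 = 195/11, x_2 = 0, minimum W = -585/11

Extreme points and W = -3x_1 + 12x_2:
  (67/5, 157/60) → W = -44/5
  (152/9, 0) → W = -152/3
  (1745/104, 155/104) → W = -3375/104
  (195/11, 0) → W = -585/11

The optimum lies where 11x_1 + 7x_2 = 195 and x_2 = 0.
Solving simultaneously gives x_1 = 195/11, x_2 = 0.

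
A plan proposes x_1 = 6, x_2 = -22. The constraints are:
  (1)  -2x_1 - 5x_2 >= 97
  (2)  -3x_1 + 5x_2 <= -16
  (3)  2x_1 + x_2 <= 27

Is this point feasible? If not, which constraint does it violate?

feasible

(1): 98 ≥ 97 ✓
(2): -128 ≤ -16 ✓
(3): -10 ≤ 27 ✓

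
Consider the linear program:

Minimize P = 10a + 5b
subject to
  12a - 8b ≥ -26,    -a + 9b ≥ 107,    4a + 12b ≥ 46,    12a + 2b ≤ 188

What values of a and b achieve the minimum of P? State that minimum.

Extreme points and P = 10a + 5b:
  (311/50, 629/50) → P = 1251/10
  (121/10, 107/5) → P = 228
  (739/55, 736/55) → P = 2214/11

a = 311/50, b = 629/50, minimum P = 1251/10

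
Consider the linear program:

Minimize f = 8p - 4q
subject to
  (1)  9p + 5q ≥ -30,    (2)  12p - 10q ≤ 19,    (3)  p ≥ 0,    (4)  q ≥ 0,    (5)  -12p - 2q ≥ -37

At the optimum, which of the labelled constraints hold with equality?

(3) and (5)

Vertices and f = 8p - 4q:
  (19/12, 0) → f = 38/3
  (17/6, 3/2) → f = 50/3
  (0, 0) → f = 0
  (0, 37/2) → f = -74

The minimum is at (0, 37/2). Substituting into each constraint, equality holds for (3) and (5); the remaining constraints have slack.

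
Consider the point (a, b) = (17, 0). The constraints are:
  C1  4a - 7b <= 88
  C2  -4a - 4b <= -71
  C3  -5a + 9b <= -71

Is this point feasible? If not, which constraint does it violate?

Constraint C2: -4a - 4b = -68, which is not ≤ -71. All other constraints are satisfied.

not feasible — violates C2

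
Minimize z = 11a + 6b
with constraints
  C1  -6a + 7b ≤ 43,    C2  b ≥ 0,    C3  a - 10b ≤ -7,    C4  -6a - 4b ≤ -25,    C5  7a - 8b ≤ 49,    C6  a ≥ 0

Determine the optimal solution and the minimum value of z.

a = 1/22, b = 68/11, minimum z = 827/22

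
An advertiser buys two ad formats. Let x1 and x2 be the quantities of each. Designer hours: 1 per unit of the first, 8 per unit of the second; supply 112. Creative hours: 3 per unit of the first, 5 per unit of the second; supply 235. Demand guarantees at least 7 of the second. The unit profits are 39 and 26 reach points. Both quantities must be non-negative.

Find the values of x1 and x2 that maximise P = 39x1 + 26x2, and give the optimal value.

x1 = 56, x2 = 7, maximum P = 2366

Feasible corners and P = 39x1 + 26x2:
  (0, 14) → P = 364
  (0, 7) → P = 182
  (56, 7) → P = 2366

The optimum lies where x1 + 8x2 = 112 and x2 = 7.
Solving simultaneously gives x1 = 56, x2 = 7.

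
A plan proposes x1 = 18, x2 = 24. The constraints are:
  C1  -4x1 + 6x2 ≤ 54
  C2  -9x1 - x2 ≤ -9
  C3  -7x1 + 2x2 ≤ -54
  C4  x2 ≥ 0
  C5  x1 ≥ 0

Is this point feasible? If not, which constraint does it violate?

not feasible — violates C1

Constraint C1: -4x1 + 6x2 = 72, which is not ≤ 54. All other constraints are satisfied.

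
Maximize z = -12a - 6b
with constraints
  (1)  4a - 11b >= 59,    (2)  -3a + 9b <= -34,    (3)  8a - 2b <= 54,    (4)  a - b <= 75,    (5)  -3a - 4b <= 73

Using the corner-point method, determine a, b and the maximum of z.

Feasible corners and z = -12a - 6b:
  (119/20, -16/5) → z = -261/5
  (-81/7, -67/7) → z = 1374/7
  (35/19, -373/19) → z = 1818/19

The binding constraints are 4a - 11b = 59 and -3a - 4b = 73.
Solving simultaneously gives a = -81/7, b = -67/7.

a = -81/7, b = -67/7, maximum z = 1374/7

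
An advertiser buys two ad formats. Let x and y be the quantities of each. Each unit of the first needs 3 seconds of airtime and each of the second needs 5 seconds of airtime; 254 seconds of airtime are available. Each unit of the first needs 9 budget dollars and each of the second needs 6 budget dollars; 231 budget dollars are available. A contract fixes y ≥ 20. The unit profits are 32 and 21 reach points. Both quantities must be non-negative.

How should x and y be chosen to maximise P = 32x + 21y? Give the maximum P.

x = 37/3, y = 20, maximum P = 2444/3

Feasible corners and P = 32x + 21y:
  (0, 77/2) → P = 1617/2
  (0, 20) → P = 420
  (37/3, 20) → P = 2444/3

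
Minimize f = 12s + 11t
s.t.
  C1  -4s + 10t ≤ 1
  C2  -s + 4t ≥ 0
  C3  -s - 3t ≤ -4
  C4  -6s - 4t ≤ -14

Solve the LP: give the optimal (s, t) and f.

Extreme points and f = 12s + 11t:
  (34/19, 31/38) → f = 1157/38
  (16/7, 4/7) → f = 236/7
  (13/7, 5/7) → f = 211/7
The feasible region is unbounded (it extends along (5, 2), (4, 1)), but f strictly increases along every unbounded feasible direction, so there is no improving ray and the minimum is attained at a vertex.

At the optimal vertex, -s - 3t = -4 and -6s - 4t = -14.
Solving simultaneously gives s = 13/7, t = 5/7.

s = 13/7, t = 5/7, minimum f = 211/7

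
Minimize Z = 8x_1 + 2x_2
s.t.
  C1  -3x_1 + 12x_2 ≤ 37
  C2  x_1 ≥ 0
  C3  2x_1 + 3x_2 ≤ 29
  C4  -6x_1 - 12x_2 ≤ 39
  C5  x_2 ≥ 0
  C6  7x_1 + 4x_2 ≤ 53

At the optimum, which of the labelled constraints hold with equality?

Corner points and Z = 8x_1 + 2x_2:
  (0, 37/12) → Z = 37/6
  (61/12, 209/48) → Z = 395/8
  (0, 0) → Z = 0
  (53/7, 0) → Z = 424/7

The minimum is at (0, 0). Substituting into each constraint, equality holds for C2 and C5; the remaining constraints have slack.

C2 and C5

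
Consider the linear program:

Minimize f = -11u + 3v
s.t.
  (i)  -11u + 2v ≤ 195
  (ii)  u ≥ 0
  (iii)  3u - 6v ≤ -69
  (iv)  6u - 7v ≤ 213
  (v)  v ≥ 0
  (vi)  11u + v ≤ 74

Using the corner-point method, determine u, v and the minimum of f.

Corner points and f = -11u + 3v:
  (0, 23/2) → f = 69/2
  (0, 74) → f = 222
  (125/23, 327/23) → f = -394/23

The optimum lies where 3u - 6v = -69 and 11u + v = 74.
Solving simultaneously gives u = 125/23, v = 327/23.

u = 125/23, v = 327/23, minimum f = -394/23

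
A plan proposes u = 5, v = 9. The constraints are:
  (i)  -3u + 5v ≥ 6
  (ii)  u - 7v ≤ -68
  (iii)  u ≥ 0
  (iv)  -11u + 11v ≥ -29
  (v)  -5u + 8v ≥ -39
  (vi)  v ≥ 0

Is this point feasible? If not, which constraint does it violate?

not feasible — violates (ii)

Constraint (ii): u - 7v = -58, which is not ≤ -68. All other constraints are satisfied.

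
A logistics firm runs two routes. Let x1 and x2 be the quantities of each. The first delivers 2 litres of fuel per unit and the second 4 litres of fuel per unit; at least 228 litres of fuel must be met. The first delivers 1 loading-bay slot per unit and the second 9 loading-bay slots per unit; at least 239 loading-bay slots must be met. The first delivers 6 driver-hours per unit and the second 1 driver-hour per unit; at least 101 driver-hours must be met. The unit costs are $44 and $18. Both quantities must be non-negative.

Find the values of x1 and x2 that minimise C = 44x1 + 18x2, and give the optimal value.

Extreme points and C = 44x1 + 18x2:
  (0, 101) → C = 1818
  (239, 0) → C = 10516
  (548/7, 125/7) → C = 3766
  (8, 53) → C = 1306
The feasible region is unbounded (it extends along (0, 1), (1, 0)), but C strictly increases along every unbounded feasible direction, so there is no improving ray and the minimum is attained at a vertex.

x1 = 8, x2 = 53, minimum C = 1306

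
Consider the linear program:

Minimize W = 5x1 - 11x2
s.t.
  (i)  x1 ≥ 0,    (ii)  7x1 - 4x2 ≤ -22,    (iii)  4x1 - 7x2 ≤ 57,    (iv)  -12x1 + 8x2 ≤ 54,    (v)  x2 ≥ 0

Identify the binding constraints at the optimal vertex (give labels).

(ii) and (iv)

Corner points and W = 5x1 - 11x2:
  (0, 11/2) → W = -121/2
  (0, 27/4) → W = -297/4
  (5, 57/4) → W = -527/4

The minimum is at (5, 57/4). Substituting into each constraint, equality holds for (ii) and (iv); the remaining constraints have slack.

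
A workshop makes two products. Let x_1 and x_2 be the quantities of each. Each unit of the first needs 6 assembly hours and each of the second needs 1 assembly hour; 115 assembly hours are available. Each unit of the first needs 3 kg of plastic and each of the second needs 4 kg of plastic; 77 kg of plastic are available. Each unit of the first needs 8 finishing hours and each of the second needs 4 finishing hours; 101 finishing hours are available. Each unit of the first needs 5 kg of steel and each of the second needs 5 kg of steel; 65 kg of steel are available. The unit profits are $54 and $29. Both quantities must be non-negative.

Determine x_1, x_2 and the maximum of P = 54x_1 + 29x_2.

x_1 = 49/4, x_2 = 3/4, maximum P = 2733/4

Corner points and P = 54x_1 + 29x_2:
  (0, 0) → P = 0
  (0, 13) → P = 377
  (101/8, 0) → P = 2727/4
  (49/4, 3/4) → P = 2733/4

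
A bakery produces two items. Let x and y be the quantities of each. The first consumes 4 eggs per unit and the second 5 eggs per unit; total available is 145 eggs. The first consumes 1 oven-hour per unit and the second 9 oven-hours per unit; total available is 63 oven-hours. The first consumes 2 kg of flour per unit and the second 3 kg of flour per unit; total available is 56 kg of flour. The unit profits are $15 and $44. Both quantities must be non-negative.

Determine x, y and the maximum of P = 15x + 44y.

x = 21, y = 14/3, maximum P = 1561/3

Feasible corners and P = 15x + 44y:
  (0, 0) → P = 0
  (0, 7) → P = 308
  (28, 0) → P = 420
  (21, 14/3) → P = 1561/3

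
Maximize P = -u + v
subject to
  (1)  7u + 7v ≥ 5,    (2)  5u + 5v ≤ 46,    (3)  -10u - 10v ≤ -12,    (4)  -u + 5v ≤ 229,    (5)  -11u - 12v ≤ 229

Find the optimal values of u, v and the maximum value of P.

Vertices and P = -u + v:
  (-61/2, 397/10) → P = 351/5
  (1697/5, -1651/5) → P = -3348/5
  (-223/6, 1151/30) → P = 1133/15
  (1217/5, -1211/5) → P = -2428/5

The binding constraints are -10u - 10v = -12 and -u + 5v = 229.
Solving simultaneously gives u = -223/6, v = 1151/30.

u = -223/6, v = 1151/30, maximum P = 1133/15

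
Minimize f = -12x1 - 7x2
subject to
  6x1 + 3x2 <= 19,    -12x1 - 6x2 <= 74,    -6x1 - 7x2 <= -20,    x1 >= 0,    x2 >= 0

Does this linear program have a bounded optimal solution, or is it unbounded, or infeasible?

bounded optimum

Vertices and f = -12x1 - 7x2:
  (73/24, 1/4) → f = -153/4
  (0, 19/3) → f = -133/3
  (0, 20/7) → f = -20
The feasible region has finitely many vertices and no improving ray; the minimum is -133/3 at (0, 19/3).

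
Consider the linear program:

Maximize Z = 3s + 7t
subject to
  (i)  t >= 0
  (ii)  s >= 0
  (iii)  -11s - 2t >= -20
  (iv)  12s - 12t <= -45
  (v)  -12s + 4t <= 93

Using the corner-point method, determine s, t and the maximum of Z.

s = 0, t = 10, maximum Z = 70

Extreme points and Z = 3s + 7t:
  (0, 10) → Z = 70
  (0, 15/4) → Z = 105/4
  (25/26, 245/52) → Z = 1865/52

The binding constraints are s = 0 and -11s - 2t = -20.
Solving simultaneously gives s = 0, t = 10.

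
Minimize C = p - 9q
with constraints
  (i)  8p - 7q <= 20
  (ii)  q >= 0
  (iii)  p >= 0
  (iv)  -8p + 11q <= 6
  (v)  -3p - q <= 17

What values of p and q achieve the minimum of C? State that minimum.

Corner points and C = p - 9q:
  (5/2, 0) → C = 5/2
  (131/16, 13/2) → C = -805/16
  (0, 0) → C = 0
  (0, 6/11) → C = -54/11

The binding constraints are 8p - 7q = 20 and -8p + 11q = 6.
Solving simultaneously gives p = 131/16, q = 13/2.

p = 131/16, q = 13/2, minimum C = -805/16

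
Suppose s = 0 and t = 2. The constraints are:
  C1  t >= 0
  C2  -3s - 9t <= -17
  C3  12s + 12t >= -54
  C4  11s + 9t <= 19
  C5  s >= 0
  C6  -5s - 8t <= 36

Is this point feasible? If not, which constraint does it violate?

feasible

C1: 2 ≥ 0 ✓
C2: -18 ≤ -17 ✓
C3: 24 ≥ -54 ✓
C4: 18 ≤ 19 ✓
C5: 0 ≥ 0 ✓
C6: -16 ≤ 36 ✓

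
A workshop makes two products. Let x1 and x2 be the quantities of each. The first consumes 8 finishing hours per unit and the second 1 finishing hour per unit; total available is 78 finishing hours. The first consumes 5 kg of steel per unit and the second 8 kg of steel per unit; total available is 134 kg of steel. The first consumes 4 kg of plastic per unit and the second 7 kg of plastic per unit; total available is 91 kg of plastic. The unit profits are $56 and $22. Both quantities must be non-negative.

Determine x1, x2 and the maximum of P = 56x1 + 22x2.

Vertices and P = 56x1 + 22x2:
  (0, 0) → P = 0
  (0, 13) → P = 286
  (39/4, 0) → P = 546
  (35/4, 8) → P = 666

The binding constraints are 8x1 + x2 = 78 and 4x1 + 7x2 = 91.
Solving simultaneously gives x1 = 35/4, x2 = 8.

x1 = 35/4, x2 = 8, maximum P = 666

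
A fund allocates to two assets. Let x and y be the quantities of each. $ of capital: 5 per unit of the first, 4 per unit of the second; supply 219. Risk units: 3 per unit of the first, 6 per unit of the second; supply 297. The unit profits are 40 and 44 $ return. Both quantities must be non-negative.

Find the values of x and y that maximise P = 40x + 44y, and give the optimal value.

x = 7, y = 46, maximum P = 2304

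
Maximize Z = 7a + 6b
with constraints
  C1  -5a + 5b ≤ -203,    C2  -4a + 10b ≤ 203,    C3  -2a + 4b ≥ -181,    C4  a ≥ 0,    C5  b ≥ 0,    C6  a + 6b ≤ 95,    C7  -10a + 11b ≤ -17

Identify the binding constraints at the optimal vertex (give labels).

C3 and C6

Extreme points and Z = 7a + 6b:
  (203/5, 0) → Z = 1421/5
  (1693/35, 272/35) → Z = 13483/35
  (181/2, 0) → Z = 1267/2
  (733/8, 9/16) → Z = 2579/4

The maximum is at (733/8, 9/16). Substituting into each constraint, equality holds for C3 and C6; the remaining constraints have slack.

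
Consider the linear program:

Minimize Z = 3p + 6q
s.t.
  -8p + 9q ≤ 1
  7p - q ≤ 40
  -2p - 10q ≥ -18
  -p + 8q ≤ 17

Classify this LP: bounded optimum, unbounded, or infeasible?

unbounded

From the feasible point (76/49, 73/49), moving in the direction (-9, -8) keeps every constraint satisfied while Z decreases without bound.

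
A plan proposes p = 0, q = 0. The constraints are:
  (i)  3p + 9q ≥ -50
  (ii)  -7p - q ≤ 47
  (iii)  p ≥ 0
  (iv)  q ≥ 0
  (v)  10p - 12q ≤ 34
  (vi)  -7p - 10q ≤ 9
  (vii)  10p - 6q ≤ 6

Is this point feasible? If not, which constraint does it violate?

(i): 0 ≥ -50 ✓
(ii): 0 ≤ 47 ✓
(iii): 0 ≥ 0 ✓
(iv): 0 ≥ 0 ✓
(v): 0 ≤ 34 ✓
(vi): 0 ≤ 9 ✓
(vii): 0 ≤ 6 ✓

feasible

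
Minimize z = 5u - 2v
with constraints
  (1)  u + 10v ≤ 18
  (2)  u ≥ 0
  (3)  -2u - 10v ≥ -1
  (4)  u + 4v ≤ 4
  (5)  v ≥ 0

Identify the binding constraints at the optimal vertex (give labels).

Corner points and z = 5u - 2v:
  (0, 1/10) → z = -1/5
  (0, 0) → z = 0
  (1/2, 0) → z = 5/2

The minimum is at (0, 1/10). Substituting into each constraint, equality holds for (2) and (3); the remaining constraints have slack.

(2) and (3)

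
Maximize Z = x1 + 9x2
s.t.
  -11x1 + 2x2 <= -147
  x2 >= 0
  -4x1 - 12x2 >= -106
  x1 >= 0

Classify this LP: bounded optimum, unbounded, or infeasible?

bounded optimum

Extreme points and Z = x1 + 9x2:
  (147/11, 0) → Z = 147/11
  (494/35, 289/70) → Z = 3589/70
  (53/2, 0) → Z = 53/2
The feasible region has finitely many vertices and no improving ray; the maximum is 3589/70 at (494/35, 289/70).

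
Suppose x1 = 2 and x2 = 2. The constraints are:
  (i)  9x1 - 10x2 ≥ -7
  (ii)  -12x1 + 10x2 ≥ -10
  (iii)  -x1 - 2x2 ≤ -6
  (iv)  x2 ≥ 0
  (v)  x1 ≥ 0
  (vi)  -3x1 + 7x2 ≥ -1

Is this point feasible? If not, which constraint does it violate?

(i): -2 ≥ -7 ✓
(ii): -4 ≥ -10 ✓
(iii): -6 ≤ -6 ✓
(iv): 2 ≥ 0 ✓
(v): 2 ≥ 0 ✓
(vi): 8 ≥ -1 ✓

feasible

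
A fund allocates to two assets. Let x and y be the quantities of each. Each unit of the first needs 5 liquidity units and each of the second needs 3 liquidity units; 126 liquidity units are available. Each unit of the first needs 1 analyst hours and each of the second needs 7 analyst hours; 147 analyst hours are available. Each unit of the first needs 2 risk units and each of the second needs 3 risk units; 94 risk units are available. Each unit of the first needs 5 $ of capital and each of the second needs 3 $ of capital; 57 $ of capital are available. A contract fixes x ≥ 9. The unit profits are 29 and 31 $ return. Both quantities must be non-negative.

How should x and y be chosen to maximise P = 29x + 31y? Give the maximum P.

x = 9, y = 4, maximum P = 385

Vertices and P = 29x + 31y:
  (57/5, 0) → P = 1653/5
  (9, 0) → P = 261
  (9, 4) → P = 385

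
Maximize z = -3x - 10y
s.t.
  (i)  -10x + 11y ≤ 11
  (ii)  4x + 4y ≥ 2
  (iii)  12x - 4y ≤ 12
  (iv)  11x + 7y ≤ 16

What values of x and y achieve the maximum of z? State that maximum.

Vertices and z = -3x - 10y:
  (-11/42, 16/21) → z = -41/6
  (99/191, 281/191) → z = -3107/191
  (7/8, -3/8) → z = 9/8
  (37/32, 15/32) → z = -261/32

The optimum lies where 4x + 4y = 2 and 12x - 4y = 12.
Solving simultaneously gives x = 7/8, y = -3/8.

x = 7/8, y = -3/8, maximum z = 9/8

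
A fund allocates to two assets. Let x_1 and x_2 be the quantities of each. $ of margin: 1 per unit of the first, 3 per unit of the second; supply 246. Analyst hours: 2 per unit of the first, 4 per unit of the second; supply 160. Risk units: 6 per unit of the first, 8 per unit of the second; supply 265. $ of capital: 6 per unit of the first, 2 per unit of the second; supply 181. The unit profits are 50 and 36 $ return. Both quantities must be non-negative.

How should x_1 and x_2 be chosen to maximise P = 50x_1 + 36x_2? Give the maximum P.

x_1 = 51/2, x_2 = 14, maximum P = 1779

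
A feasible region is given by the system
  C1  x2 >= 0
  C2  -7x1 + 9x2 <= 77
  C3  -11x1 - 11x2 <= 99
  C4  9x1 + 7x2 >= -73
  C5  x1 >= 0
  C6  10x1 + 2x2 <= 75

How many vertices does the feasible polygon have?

Of the 15 pairwise boundary intersections, those satisfying every inequality are:
  (0, 0)
  (15/2, 0)
  (0, 77/9)
  (521/104, 1295/104)

4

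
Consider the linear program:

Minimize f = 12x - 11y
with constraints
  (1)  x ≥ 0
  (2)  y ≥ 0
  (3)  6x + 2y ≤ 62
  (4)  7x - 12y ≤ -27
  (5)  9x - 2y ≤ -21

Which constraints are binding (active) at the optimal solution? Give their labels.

Vertices and f = 12x - 11y:
  (0, 31) → f = -341
  (0, 21/2) → f = -231/2
  (41/15, 114/5) → f = -218

The minimum is at (0, 31). Substituting into each constraint, equality holds for (1) and (3); the remaining constraints have slack.

(1) and (3)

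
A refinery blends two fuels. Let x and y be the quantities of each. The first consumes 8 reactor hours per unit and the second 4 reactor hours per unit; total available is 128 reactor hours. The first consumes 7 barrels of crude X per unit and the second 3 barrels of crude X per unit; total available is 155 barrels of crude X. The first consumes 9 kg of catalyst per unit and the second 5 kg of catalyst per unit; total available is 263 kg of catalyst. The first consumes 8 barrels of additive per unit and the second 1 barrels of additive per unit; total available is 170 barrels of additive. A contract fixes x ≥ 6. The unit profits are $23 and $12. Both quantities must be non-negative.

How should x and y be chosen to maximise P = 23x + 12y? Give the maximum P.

Feasible corners and P = 23x + 12y:
  (16, 0) → P = 368
  (6, 0) → P = 138
  (6, 20) → P = 378

The optimum lies where 8x + 4y = 128 and x = 6.
Solving simultaneously gives x = 6, y = 20.

x = 6, y = 20, maximum P = 378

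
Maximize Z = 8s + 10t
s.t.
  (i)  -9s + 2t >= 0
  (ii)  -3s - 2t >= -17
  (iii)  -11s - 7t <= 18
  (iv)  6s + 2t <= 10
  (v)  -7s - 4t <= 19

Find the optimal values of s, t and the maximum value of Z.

s = -53, t = 88, maximum Z = 456

Vertices and Z = 8s + 10t:
  (-36/85, -162/85) → Z = -1908/85
  (2/3, 3) → Z = 106/3
  (-7/3, 12) → Z = 304/3
  (-53, 88) → Z = 456
  (-61/5, 83/5) → Z = 342/5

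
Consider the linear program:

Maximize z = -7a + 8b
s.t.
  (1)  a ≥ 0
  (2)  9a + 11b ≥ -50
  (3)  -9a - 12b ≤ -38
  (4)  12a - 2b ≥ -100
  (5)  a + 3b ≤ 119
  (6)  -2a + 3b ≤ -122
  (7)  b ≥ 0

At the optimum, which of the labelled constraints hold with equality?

Feasible corners and z = -7a + 8b:
  (241/3, 116/9) → z = -4133/9
  (119, 0) → z = -833
  (61, 0) → z = -427

The maximum is at (61, 0). Substituting into each constraint, equality holds for (6) and (7); the remaining constraints have slack.

(6) and (7)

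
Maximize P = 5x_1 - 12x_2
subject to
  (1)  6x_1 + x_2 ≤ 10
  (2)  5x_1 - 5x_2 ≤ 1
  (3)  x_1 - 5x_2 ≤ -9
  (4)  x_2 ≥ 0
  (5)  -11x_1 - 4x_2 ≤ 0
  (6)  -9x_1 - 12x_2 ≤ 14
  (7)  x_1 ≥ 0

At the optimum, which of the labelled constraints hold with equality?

(1) and (3)

Extreme points and P = 5x_1 - 12x_2:
  (41/31, 64/31) → P = -563/31
  (0, 10) → P = -120
  (0, 9/5) → P = -108/5

The maximum is at (41/31, 64/31). Substituting into each constraint, equality holds for (1) and (3); the remaining constraints have slack.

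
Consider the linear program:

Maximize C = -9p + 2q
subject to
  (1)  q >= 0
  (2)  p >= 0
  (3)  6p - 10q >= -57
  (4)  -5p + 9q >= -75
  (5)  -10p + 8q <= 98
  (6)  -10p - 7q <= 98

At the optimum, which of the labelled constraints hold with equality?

(2) and (3)

Feasible corners and C = -9p + 2q:
  (0, 0) → C = 0
  (15, 0) → C = -135
  (0, 57/10) → C = 57/5
The feasible region is unbounded (it extends along (9, 5), (5, 3)), but C strictly decreases along every unbounded feasible direction, so there is no improving ray and the maximum is attained at a vertex.

The maximum is at (0, 57/10). Substituting into each constraint, equality holds for (2) and (3); the remaining constraints have slack.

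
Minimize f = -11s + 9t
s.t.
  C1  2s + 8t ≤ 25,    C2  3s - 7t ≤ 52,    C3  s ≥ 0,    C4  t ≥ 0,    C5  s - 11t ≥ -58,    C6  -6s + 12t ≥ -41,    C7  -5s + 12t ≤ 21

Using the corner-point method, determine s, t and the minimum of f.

Extreme points and f = -11s + 9t:
  (157/18, 17/18) → f = -787/9
  (33/16, 167/64) → f = 51/64
  (0, 0) → f = 0
  (0, 7/4) → f = 63/4
  (41/6, 0) → f = -451/6

The binding constraints are 2s + 8t = 25 and -6s + 12t = -41.
Solving simultaneously gives s = 157/18, t = 17/18.

s = 157/18, t = 17/18, minimum f = -787/9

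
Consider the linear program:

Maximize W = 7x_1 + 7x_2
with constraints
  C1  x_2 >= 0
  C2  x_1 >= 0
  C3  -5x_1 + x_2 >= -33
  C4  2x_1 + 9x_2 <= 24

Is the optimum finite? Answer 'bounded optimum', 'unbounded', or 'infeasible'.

Corner points and W = 7x_1 + 7x_2:
  (0, 0) → W = 0
  (33/5, 0) → W = 231/5
  (0, 8/3) → W = 56/3
  (321/47, 54/47) → W = 2625/47
The feasible region has finitely many vertices and no improving ray; the maximum is 2625/47 at (321/47, 54/47).

bounded optimum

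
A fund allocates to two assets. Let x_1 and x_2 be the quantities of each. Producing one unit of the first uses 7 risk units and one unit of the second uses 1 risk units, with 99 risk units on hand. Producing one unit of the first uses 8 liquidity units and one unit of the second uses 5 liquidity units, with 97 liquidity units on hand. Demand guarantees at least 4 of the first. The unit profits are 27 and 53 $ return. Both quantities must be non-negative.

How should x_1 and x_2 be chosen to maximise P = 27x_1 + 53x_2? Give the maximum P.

Vertices and P = 27x_1 + 53x_2:
  (97/8, 0) → P = 2619/8
  (4, 0) → P = 108
  (4, 13) → P = 797

x_1 = 4, x_2 = 13, maximum P = 797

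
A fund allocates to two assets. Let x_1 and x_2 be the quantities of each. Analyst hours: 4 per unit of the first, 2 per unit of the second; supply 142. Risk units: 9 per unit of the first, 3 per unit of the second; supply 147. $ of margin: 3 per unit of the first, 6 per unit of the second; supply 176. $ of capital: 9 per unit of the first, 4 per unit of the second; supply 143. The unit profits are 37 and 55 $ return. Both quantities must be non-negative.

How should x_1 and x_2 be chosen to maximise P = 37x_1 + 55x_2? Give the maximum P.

x_1 = 11/3, x_2 = 55/2, maximum P = 9889/6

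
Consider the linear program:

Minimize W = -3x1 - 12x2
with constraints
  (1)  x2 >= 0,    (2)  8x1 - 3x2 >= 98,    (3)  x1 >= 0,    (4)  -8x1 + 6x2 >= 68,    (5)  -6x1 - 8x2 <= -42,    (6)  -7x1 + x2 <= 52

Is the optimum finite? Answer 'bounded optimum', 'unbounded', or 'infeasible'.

From the feasible point (33, 166/3), moving in the direction (3, 8) keeps every constraint satisfied while W decreases without bound.

unbounded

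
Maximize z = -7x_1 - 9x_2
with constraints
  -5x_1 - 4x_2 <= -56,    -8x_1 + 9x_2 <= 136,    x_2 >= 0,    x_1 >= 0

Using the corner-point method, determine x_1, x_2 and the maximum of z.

Corner points and z = -7x_1 - 9x_2:
  (56/5, 0) → z = -392/5
  (0, 14) → z = -126
  (0, 136/9) → z = -136
The feasible region is unbounded (it extends along (9, 8), (1, 0)), but z strictly decreases along every unbounded feasible direction, so there is no improving ray and the maximum is attained at a vertex.

The optimum lies where -5x_1 - 4x_2 = -56 and x_2 = 0.
Solving simultaneously gives x_1 = 56/5, x_2 = 0.

x_1 = 56/5, x_2 = 0, maximum z = -392/5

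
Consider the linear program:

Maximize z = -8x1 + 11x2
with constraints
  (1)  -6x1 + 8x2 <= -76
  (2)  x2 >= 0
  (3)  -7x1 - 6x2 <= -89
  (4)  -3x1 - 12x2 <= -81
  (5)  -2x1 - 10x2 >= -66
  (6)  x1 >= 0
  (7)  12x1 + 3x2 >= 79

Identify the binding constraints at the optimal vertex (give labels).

(1) and (5)

Feasible corners and z = -8x1 + 11x2:
  (65/4, 43/16) → z = -1607/16
  (322/19, 61/19) → z = -1905/19
  (27, 0) → z = -216
  (33, 0) → z = -264

The maximum is at (322/19, 61/19). Substituting into each constraint, equality holds for (1) and (5); the remaining constraints have slack.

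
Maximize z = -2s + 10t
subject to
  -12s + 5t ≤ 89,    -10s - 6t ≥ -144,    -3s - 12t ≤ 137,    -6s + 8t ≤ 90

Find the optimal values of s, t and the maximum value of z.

s = 153/29, t = 441/29, maximum z = 4104/29

Corner points and z = -2s + 10t:
  (-1753/159, -459/53) → z = -10264/159
  (-131/33, 91/11) → z = 272/3
  (25, -53/3) → z = -680/3
  (153/29, 441/29) → z = 4104/29

The binding constraints are -10s - 6t = -144 and -6s + 8t = 90.
Solving simultaneously gives s = 153/29, t = 441/29.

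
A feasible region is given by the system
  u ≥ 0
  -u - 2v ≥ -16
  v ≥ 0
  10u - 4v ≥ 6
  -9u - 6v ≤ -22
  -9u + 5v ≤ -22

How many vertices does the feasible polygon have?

Of the 15 pairwise boundary intersections, those satisfying every inequality are:
  (16, 0)
  (124/23, 122/23)
  (22/9, 0)

3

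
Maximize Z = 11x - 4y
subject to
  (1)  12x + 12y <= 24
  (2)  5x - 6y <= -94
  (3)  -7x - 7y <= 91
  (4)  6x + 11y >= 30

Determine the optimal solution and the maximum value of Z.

x = -82/11, y = 104/11, maximum Z = -1318/11

Vertices and Z = 11x - 4y:
  (-82/11, 104/11) → Z = -1318/11
  (-122/13, 102/13) → Z = -1750/13
  (-173/5, 108/5) → Z = -467
The feasible region is unbounded (it extends along (-1, 1)), but Z strictly decreases along every unbounded feasible direction, so there is no improving ray and the maximum is attained at a vertex.

The optimum lies where 12x + 12y = 24 and 5x - 6y = -94.
Solving simultaneously gives x = -82/11, y = 104/11.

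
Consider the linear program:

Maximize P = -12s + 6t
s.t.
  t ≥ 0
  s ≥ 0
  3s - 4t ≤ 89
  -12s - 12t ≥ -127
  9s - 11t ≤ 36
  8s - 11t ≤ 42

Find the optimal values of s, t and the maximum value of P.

Feasible corners and P = -12s + 6t:
  (0, 0) → P = 0
  (4, 0) → P = -48
  (0, 127/12) → P = 127/2
  (1829/240, 237/80) → P = -2947/40

The optimum lies where s = 0 and -12s - 12t = -127.
Solving simultaneously gives s = 0, t = 127/12.

s = 0, t = 127/12, maximum P = 127/2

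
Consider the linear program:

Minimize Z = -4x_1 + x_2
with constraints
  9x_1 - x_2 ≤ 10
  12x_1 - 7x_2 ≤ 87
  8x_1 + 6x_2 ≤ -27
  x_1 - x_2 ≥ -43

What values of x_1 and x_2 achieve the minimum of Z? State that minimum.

Corner points and Z = -4x_1 + x_2:
  (-1/3, -13) → Z = -35/3
  (33/62, -323/62) → Z = -455/62
  (-285/14, 317/14) → Z = 1457/14
The feasible region is unbounded (it extends along (-1, -1), (-7, -12)), but Z strictly increases along every unbounded feasible direction, so there is no improving ray and the minimum is attained at a vertex.

The binding constraints are 9x_1 - x_2 = 10 and 12x_1 - 7x_2 = 87.
Solving simultaneously gives x_1 = -1/3, x_2 = -13.

x_1 = -1/3, x_2 = -13, minimum Z = -35/3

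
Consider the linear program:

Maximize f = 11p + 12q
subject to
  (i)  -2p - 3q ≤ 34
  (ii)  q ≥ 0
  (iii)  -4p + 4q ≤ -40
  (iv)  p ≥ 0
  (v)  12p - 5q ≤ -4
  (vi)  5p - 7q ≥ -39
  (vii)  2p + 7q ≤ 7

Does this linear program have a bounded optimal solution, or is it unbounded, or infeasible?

infeasible

The boundaries p = 0 and 12p - 5q = -4 meet at (0, 4/5), but that point violates -4p + 4q ≤ -40. Every candidate vertex is excluded by some other constraint, so the feasible region is empty.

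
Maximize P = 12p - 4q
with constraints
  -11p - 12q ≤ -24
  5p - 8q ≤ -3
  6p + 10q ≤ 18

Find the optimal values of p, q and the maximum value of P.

Feasible corners and P = 12p - 4q:
  (39/37, 153/148) → P = 315/37
  (12/19, 27/19) → P = 36/19
  (57/49, 54/49) → P = 468/49

The optimum lies where 5p - 8q = -3 and 6p + 10q = 18.
Solving simultaneously gives p = 57/49, q = 54/49.

p = 57/49, q = 54/49, maximum P = 468/49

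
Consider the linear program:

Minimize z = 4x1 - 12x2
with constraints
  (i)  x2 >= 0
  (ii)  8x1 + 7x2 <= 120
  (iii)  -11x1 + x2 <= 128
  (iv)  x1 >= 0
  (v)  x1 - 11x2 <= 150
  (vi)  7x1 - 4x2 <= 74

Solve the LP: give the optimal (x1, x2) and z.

x1 = 0, x2 = 120/7, minimum z = -1440/7

Corner points and z = 4x1 - 12x2:
  (0, 0) → z = 0
  (74/7, 0) → z = 296/7
  (0, 120/7) → z = -1440/7
  (998/81, 248/81) → z = 1016/81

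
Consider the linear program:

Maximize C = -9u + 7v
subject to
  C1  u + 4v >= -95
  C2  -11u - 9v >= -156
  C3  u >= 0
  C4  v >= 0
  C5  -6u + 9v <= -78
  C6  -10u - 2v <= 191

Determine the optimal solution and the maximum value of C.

u = 13, v = 0, maximum C = -117

Extreme points and C = -9u + 7v:
  (156/11, 0) → C = -1404/11
  (234/17, 26/51) → C = -6136/51
  (13, 0) → C = -117

At the optimal vertex, v = 0 and -6u + 9v = -78.
Solving simultaneously gives u = 13, v = 0.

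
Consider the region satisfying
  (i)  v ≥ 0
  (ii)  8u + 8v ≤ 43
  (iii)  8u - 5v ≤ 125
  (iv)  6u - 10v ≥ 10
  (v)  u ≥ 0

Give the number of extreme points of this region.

3

Of the 10 pairwise boundary intersections, those satisfying every inequality are:
  (43/8, 0)
  (5/3, 0)
  (255/64, 89/64)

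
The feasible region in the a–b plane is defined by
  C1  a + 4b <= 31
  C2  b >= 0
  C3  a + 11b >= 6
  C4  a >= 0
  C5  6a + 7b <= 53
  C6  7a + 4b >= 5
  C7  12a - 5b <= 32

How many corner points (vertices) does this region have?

5

Of the 21 pairwise boundary intersections, those satisfying every inequality are:
  (31/73, 37/73)
  (382/137, 40/137)
  (0, 53/7)
  (0, 5/4)
  (163/38, 74/19)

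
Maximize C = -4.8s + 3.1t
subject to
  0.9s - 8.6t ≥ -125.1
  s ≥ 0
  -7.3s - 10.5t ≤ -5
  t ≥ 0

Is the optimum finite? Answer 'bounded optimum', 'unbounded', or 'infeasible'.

Extreme points and C = -4.8s + 3.1t:
  (0, 1251/86) → C = 38781/860
  (0, 10/21) → C = 31/21
  (50/73, 0) → C = -240/73
The feasible region has finitely many vertices and no improving ray; the maximum is 38781/860 at (0, 1251/86).

bounded optimum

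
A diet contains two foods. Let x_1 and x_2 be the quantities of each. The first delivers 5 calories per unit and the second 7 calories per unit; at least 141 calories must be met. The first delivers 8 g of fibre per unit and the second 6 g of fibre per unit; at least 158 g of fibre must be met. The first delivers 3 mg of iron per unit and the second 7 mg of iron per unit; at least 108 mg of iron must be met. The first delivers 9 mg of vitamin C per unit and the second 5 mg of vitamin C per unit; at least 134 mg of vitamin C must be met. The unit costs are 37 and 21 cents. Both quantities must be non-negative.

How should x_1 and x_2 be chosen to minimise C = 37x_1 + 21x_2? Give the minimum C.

x_1 = 1, x_2 = 25, minimum C = 562

Corner points and C = 37x_1 + 21x_2:
  (0, 134/5) → C = 2814/5
  (36, 0) → C = 1332
  (10, 13) → C = 643
  (33/2, 117/14) → C = 786
  (1, 25) → C = 562
The feasible region is unbounded (it extends along (0, 1), (1, 0)), but C strictly increases along every unbounded feasible direction, so there is no improving ray and the minimum is attained at a vertex.

At the optimal vertex, 8x_1 + 6x_2 = 158 and 9x_1 + 5x_2 = 134.
Solving simultaneously gives x_1 = 1, x_2 = 25.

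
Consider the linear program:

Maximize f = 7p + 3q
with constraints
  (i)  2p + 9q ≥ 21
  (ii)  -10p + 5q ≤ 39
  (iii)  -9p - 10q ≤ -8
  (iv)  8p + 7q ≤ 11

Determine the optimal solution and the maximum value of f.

p = -24/29, q = 73/29, maximum f = 51/29

Corner points and f = 7p + 3q:
  (-138/61, 173/61) → f = -447/61
  (-24/29, 73/29) → f = 51/29
  (-70/29, 431/145) → f = -1157/145
  (-109/55, 211/55) → f = -26/11

The optimum lies where 2p + 9q = 21 and 8p + 7q = 11.
Solving simultaneously gives p = -24/29, q = 73/29.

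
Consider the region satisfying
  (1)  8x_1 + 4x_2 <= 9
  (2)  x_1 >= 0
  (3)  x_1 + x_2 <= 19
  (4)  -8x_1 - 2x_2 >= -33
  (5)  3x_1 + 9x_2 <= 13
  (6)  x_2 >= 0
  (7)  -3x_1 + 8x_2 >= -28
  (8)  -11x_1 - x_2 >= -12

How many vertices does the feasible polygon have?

The feasible vertices (each the meet of two boundaries and inside every other half-plane) are:
  (29/60, 77/60)
  (13/12, 1/12)
  (0, 13/9)
  (0, 0)
  (12/11, 0)

5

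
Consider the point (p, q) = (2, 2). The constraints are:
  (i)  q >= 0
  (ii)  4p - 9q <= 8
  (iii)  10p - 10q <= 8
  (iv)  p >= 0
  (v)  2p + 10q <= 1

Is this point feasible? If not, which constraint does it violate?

not feasible — violates (v)

Constraint (v): 2p + 10q = 24, which is not ≤ 1. All other constraints are satisfied.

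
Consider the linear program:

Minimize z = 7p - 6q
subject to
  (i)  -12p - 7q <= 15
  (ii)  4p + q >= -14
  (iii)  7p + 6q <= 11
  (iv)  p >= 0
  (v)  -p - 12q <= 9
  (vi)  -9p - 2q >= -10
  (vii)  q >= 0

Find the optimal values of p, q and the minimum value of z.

p = 0, q = 11/6, minimum z = -11

Extreme points and z = 7p - 6q:
  (0, 11/6) → z = -11
  (19/20, 29/40) → z = 23/10
  (0, 0) → z = 0
  (10/9, 0) → z = 70/9

The optimum lies where 7p + 6q = 11 and p = 0.
Solving simultaneously gives p = 0, q = 11/6.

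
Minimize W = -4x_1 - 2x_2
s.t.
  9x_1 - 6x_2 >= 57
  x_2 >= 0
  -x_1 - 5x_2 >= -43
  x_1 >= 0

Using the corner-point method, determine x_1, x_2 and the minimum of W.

x_1 = 43, x_2 = 0, minimum W = -172

Feasible corners and W = -4x_1 - 2x_2:
  (19/3, 0) → W = -76/3
  (181/17, 110/17) → W = -944/17
  (43, 0) → W = -172

The binding constraints are x_2 = 0 and -x_1 - 5x_2 = -43.
Solving simultaneously gives x_1 = 43, x_2 = 0.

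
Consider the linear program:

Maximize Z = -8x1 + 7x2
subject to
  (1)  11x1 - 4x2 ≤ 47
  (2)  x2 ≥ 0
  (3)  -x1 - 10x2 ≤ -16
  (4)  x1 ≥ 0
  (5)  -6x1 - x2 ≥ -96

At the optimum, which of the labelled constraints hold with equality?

Feasible corners and Z = -8x1 + 7x2:
  (89/19, 43/38) → Z = -1123/38
  (431/35, 774/35) → Z = 394/7
  (0, 8/5) → Z = 56/5
  (0, 96) → Z = 672

The maximum is at (0, 96). Substituting into each constraint, equality holds for (4) and (5); the remaining constraints have slack.

(4) and (5)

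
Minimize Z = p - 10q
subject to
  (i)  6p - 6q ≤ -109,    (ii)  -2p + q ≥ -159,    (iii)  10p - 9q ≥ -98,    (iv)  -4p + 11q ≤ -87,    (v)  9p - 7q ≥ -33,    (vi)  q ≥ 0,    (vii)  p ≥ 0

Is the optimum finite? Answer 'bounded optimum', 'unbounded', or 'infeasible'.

The boundaries 6p - 6q = -109 and -2p + q = -159 meet at (1063/6, 586/3), but that point violates -4p + 11q ≤ -87. Every candidate vertex is excluded by some other constraint, so the feasible region is empty.

infeasible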